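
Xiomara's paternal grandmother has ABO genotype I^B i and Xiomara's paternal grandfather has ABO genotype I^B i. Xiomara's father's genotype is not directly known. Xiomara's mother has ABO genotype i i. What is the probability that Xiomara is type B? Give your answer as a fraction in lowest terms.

Xiomara's father's ABO genotype from I^B i × I^B i: 1/4 I^B I^B, 1/2 I^B i, 1/4 i i.
Crossing each possibility with the mother i i and summing P(type B): 1/4·1 + 1/2·1/2 + 1/4·0 = 1/2.

1/2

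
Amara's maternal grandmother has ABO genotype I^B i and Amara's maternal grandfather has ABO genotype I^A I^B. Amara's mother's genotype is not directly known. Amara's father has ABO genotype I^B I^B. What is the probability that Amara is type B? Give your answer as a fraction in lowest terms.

3/4

Amara's mother's ABO genotype from I^B i × I^A I^B: 1/4 I^A I^B, 1/4 I^A i, 1/4 I^B I^B, 1/4 I^B i.
Crossing each possibility with the father I^B I^B and summing P(type B): 1/4·1/2 + 1/4·1/2 + 1/4·1 + 1/4·1 = 3/4.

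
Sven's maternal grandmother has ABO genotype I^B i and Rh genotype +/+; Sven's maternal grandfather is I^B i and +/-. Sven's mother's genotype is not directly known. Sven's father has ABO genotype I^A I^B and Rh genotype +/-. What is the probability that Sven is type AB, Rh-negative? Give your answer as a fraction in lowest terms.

1/32

Sven's mother's ABO genotype from I^B i × I^B i: 1/4 I^B I^B, 1/2 I^B i, 1/4 i i.
Crossing each possibility with the father I^A I^B and summing P(type AB): 1/4·1/2 + 1/2·1/4 + 1/4·0 = 1/4.
Similarly for Rh via the mother's Rh distribution: P(Rh-) = 1/8.
Independent loci: 1/4 × 1/8 = 1/32.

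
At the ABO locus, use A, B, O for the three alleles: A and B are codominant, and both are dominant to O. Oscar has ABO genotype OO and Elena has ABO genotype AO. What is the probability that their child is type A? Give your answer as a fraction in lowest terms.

1/2

ABO cross OO × AO → offspring phenotypes: 1/2 O, 1/2 A.
So P(type A) = 1/2.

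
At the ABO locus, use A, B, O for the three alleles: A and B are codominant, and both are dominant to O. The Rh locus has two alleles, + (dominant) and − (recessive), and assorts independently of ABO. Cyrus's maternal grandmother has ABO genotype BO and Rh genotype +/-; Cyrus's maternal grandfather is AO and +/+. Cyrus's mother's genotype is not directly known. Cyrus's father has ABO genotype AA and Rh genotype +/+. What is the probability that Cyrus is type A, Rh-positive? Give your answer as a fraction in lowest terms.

3/4

Cyrus's mother's ABO genotype from BO × AO: 1/4 AB, 1/4 AO, 1/4 BO, 1/4 OO.
Crossing each possibility with the father AA and summing P(type A): 1/4·1/2 + 1/4·1 + 1/4·1/2 + 1/4·1 = 3/4.
Similarly for Rh via the mother's Rh distribution: P(Rh+) = 1.
Independent loci: 3/4 × 1 = 3/4.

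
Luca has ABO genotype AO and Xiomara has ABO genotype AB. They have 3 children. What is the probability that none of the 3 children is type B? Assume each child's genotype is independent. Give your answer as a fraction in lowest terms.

27/64

ABO cross AO × AB → 1/2 A, 1/4 B, 1/4 AB.
So P(type B) = 1/4 per child.
P(not type B) = 3/4 for one child; (3/4)^3 = 27/64.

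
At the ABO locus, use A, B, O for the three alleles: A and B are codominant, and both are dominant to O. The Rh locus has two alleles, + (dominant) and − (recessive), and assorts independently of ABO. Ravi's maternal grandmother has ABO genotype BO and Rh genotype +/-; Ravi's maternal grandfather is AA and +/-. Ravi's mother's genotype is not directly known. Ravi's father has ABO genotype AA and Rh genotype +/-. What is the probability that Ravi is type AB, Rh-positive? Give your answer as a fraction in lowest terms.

3/16

Ravi's mother's ABO genotype from BO × AA: 1/2 AB, 1/2 AO.
Crossing each possibility with the father AA and summing P(type AB): 1/2·1/2 + 1/2·0 = 1/4.
Similarly for Rh via the mother's Rh distribution: P(Rh+) = 3/4.
Independent loci: 1/4 × 3/4 = 3/16.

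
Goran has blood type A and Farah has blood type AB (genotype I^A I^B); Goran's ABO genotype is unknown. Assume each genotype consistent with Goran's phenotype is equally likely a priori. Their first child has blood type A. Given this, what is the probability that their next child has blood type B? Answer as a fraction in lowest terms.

Possible genotypes: Goran ∈ {I^A I^A, I^A i}; Farah ∈ {I^A I^B}.
Weight each parental genotype pair by prior × P(type-A child):
  I^A I^A × I^A I^B: posterior weight 1/2; P(next child type B) = 0.
  I^A i × I^A I^B: posterior weight 1/2; P(next child type B) = 1/4.
Weighted sum = 1/8.

1/8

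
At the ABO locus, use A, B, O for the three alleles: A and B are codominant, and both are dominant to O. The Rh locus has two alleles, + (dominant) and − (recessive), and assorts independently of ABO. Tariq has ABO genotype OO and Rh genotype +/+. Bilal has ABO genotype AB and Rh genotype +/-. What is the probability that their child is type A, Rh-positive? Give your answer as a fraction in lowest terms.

1/2

ABO cross OO × AB → offspring phenotypes: 1/2 A, 1/2 B.
Rh cross +/+ × +/- → 1 Rh+.
Independent loci: P(type A, Rh-positive) = 1/2 × 1 = 1/2.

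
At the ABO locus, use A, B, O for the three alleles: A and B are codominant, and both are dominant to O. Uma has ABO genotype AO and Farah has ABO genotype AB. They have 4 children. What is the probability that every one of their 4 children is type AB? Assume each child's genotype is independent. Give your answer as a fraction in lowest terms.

ABO cross AO × AB → 1/2 A, 1/4 B, 1/4 AB.
So P(type AB) = 1/4 per child.
All 4 independent: (1/4)^4 = 1/256.

1/256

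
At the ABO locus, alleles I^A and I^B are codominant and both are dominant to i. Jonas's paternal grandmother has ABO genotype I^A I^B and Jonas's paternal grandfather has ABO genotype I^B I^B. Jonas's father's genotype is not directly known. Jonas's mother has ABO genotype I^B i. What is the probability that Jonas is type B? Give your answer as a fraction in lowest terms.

3/4

Jonas's father's ABO genotype from I^A I^B × I^B I^B: 1/2 I^A I^B, 1/2 I^B I^B.
Crossing each possibility with the mother I^B i and summing P(type B): 1/2·1/2 + 1/2·1 = 3/4.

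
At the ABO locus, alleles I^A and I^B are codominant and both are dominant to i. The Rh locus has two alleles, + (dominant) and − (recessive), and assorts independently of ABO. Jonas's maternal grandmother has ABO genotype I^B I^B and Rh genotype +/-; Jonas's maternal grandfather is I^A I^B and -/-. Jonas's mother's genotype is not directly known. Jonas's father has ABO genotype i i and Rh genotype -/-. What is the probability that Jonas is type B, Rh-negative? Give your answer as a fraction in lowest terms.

9/16

Jonas's mother's ABO genotype from I^B I^B × I^A I^B: 1/2 I^A I^B, 1/2 I^B I^B.
Crossing each possibility with the father i i and summing P(type B): 1/2·1/2 + 1/2·1 = 3/4.
Similarly for Rh via the mother's Rh distribution: P(Rh-) = 3/4.
Independent loci: 3/4 × 3/4 = 9/16.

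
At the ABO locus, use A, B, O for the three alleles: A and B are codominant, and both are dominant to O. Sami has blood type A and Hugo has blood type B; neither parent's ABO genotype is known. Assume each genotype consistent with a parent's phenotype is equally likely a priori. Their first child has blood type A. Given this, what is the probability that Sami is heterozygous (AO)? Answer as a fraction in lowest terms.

Possible genotypes: Sami ∈ {AA, AO}; Hugo ∈ {BB, BO}.
Weight each parental genotype pair by prior × P(type-A child):
  AA × BO: posterior weight 2/3.
  AO × BO: posterior weight 1/3.
Sum the posterior weight over pairs where Sami is AO: 1/3.

1/3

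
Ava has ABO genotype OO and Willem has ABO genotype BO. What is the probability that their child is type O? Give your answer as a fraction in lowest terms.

ABO cross OO × BO → offspring phenotypes: 1/2 O, 1/2 B.
So P(type O) = 1/2.

1/2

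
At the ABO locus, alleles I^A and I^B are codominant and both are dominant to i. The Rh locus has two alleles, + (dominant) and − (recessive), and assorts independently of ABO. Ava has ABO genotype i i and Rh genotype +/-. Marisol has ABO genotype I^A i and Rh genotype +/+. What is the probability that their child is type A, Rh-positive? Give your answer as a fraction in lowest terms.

1/2

ABO cross i i × I^A i → offspring phenotypes: 1/2 O, 1/2 A.
Rh cross +/- × +/+ → 1 Rh+.
Independent loci: P(type A, Rh-positive) = 1/2 × 1 = 1/2.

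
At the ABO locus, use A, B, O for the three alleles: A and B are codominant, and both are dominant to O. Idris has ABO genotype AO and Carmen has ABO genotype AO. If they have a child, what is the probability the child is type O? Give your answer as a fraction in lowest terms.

1/4

ABO cross AO × AO → offspring phenotypes: 1/4 O, 3/4 A.
So P(type O) = 1/4.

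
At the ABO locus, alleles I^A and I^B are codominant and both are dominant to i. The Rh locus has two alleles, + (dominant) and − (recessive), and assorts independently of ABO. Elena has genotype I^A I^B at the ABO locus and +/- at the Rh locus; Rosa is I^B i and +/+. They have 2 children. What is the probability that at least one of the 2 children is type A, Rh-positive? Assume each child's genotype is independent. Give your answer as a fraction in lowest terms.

7/16

ABO cross I^A I^B × I^B i → 1/4 A, 1/2 B, 1/4 AB.
Rh cross +/- × +/+ → 1 Rh+; so P(type A, Rh-positive) = 1/4 × 1 = 1/4 per child.
P(none) = (3/4)^2 = 9/16; P(at least one) = 1 − 9/16 = 7/16.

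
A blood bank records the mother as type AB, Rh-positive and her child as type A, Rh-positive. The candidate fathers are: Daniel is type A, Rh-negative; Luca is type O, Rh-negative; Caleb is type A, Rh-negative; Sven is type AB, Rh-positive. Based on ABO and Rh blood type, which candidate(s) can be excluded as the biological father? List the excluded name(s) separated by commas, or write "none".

none

A candidate is excluded only if no genotype consistent with his phenotype could produce a type A, Rh-positive child with a type AB, Rh-positive mother.
Every candidate has at least one consistent genotype combination, so none can be excluded.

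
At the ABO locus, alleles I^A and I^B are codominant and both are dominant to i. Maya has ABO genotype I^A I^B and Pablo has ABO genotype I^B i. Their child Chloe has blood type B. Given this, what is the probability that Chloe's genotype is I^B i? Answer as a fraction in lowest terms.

Cross I^A I^B × I^B i → 1/4 I^A I^B, 1/4 I^A i, 1/4 I^B I^B, 1/4 I^B i.
Type-B genotypes among offspring: I^B I^B (1/4), I^B i (1/4); total 1/2.
P(I^B i | type B) = (1/4) / (1/2) = 1/2.

1/2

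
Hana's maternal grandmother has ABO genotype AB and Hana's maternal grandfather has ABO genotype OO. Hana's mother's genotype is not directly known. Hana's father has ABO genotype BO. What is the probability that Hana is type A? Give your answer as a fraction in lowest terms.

1/8

Hana's mother's ABO genotype from AB × OO: 1/2 AO, 1/2 BO.
Crossing each possibility with the father BO and summing P(type A): 1/2·1/4 + 1/2·0 = 1/8.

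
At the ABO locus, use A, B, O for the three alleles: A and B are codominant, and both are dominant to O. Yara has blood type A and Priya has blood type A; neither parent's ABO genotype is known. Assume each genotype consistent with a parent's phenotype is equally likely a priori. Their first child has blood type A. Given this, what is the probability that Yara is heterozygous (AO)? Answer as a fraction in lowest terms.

Possible genotypes: Yara ∈ {AA, AO}; Priya ∈ {AA, AO}.
Weight each parental genotype pair by prior × P(type-A child):
  AA × AA: posterior weight 4/15.
  AA × AO: posterior weight 4/15.
  AO × AA: posterior weight 4/15.
  AO × AO: posterior weight 1/5.
Sum the posterior weight over pairs where Yara is AO: 7/15.

7/15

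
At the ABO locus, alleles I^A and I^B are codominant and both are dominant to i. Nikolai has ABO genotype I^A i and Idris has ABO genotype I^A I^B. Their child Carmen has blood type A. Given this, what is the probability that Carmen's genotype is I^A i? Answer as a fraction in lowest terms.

Cross I^A i × I^A I^B → 1/4 I^A I^A, 1/4 I^A I^B, 1/4 I^A i, 1/4 I^B i.
Type-A genotypes among offspring: I^A I^A (1/4), I^A i (1/4); total 1/2.
P(I^A i | type A) = (1/4) / (1/2) = 1/2.

1/2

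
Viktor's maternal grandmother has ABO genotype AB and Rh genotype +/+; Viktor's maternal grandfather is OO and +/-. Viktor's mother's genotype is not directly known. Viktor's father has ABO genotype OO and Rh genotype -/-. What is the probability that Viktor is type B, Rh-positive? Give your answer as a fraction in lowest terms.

3/16

Viktor's mother's ABO genotype from AB × OO: 1/2 AO, 1/2 BO.
Crossing each possibility with the father OO and summing P(type B): 1/2·0 + 1/2·1/2 = 1/4.
Similarly for Rh via the mother's Rh distribution: P(Rh+) = 3/4.
Independent loci: 1/4 × 3/4 = 3/16.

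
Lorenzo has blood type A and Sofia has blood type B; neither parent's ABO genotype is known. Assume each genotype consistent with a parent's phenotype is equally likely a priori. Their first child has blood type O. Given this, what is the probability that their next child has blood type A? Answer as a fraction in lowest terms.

1/4

Possible genotypes: Lorenzo ∈ {AA, AO}; Sofia ∈ {BB, BO}.
Weight each parental genotype pair by prior × P(type-O child):
  AO × BO: posterior weight 1; P(next child type A) = 1/4.
Weighted sum = 1/4.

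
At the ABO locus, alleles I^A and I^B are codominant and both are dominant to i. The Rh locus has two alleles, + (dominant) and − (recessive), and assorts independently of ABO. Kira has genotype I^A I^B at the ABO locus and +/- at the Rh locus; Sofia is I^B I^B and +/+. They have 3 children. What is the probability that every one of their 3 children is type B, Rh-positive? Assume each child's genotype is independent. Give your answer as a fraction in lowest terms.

1/8

ABO cross I^A I^B × I^B I^B → 1/2 B, 1/2 AB.
Rh cross +/- × +/+ → 1 Rh+; so P(type B, Rh-positive) = 1/2 × 1 = 1/2 per child.
All 3 independent: (1/2)^3 = 1/8.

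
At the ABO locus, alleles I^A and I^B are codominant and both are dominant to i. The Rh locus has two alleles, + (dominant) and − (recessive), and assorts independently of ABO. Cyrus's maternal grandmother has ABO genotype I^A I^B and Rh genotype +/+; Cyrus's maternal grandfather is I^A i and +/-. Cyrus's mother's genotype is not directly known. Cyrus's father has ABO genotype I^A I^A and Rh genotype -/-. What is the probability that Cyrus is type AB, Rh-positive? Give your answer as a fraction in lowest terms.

Cyrus's mother's ABO genotype from I^A I^B × I^A i: 1/4 I^A I^A, 1/4 I^A I^B, 1/4 I^A i, 1/4 I^B i.
Crossing each possibility with the father I^A I^A and summing P(type AB): 1/4·0 + 1/4·1/2 + 1/4·0 + 1/4·1/2 = 1/4.
Similarly for Rh via the mother's Rh distribution: P(Rh+) = 3/4.
Independent loci: 1/4 × 3/4 = 3/16.

3/16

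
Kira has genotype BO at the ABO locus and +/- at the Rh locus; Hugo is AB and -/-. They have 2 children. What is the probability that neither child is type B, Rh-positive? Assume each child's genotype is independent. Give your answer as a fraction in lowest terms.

ABO cross BO × AB → 1/4 A, 1/2 B, 1/4 AB.
Rh cross +/- × -/- → 1/2 Rh+, 1/2 Rh-; so P(type B, Rh-positive) = 1/2 × 1/2 = 1/4 per child.
P(not type B, Rh-positive) = 3/4 for one child; (3/4)^2 = 9/16.

9/16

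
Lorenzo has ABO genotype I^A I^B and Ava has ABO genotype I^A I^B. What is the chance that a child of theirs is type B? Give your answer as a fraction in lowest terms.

ABO cross I^A I^B × I^A I^B → offspring phenotypes: 1/4 A, 1/4 B, 1/2 AB.
So P(type B) = 1/4.

1/4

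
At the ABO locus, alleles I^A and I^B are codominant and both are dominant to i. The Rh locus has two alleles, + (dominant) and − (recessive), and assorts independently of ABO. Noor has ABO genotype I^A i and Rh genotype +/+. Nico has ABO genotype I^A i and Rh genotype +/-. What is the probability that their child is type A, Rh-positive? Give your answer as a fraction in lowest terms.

3/4

ABO cross I^A i × I^A i → offspring phenotypes: 1/4 O, 3/4 A.
Rh cross +/+ × +/- → 1 Rh+.
Independent loci: P(type A, Rh-positive) = 3/4 × 1 = 3/4.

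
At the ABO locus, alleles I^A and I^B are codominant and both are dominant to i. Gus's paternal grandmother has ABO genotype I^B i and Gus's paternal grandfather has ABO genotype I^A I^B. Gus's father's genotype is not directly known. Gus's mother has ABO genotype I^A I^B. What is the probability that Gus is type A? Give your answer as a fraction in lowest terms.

Gus's father's ABO genotype from I^B i × I^A I^B: 1/4 I^A I^B, 1/4 I^A i, 1/4 I^B I^B, 1/4 I^B i.
Crossing each possibility with the mother I^A I^B and summing P(type A): 1/4·1/4 + 1/4·1/2 + 1/4·0 + 1/4·1/4 = 1/4.

1/4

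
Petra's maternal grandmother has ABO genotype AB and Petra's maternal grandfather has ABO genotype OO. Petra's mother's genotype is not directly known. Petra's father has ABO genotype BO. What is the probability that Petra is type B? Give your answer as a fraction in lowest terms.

Petra's mother's ABO genotype from AB × OO: 1/2 AO, 1/2 BO.
Crossing each possibility with the father BO and summing P(type B): 1/2·1/4 + 1/2·3/4 = 1/2.

1/2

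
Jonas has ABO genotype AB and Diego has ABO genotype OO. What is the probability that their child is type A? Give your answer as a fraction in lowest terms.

1/2

ABO cross AB × OO → offspring phenotypes: 1/2 A, 1/2 B.
So P(type A) = 1/2.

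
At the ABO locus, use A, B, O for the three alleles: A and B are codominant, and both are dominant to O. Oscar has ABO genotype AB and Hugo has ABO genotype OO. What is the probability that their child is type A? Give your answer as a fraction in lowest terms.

1/2

ABO cross AB × OO → offspring phenotypes: 1/2 A, 1/2 B.
So P(type A) = 1/2.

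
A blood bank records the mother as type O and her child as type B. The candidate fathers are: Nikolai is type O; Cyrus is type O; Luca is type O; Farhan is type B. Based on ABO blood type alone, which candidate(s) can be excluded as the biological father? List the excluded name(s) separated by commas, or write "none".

Nikolai, Cyrus, Luca

A candidate is excluded only if no genotype consistent with his phenotype could produce a type B child with a type O mother.
Nikolai (type O): no genotype consistent with that phenotype can produce a type-B child with a type-O mother.
Cyrus (type O): no genotype consistent with that phenotype can produce a type-B child with a type-O mother.
Luca (type O): no genotype consistent with that phenotype can produce a type-B child with a type-O mother.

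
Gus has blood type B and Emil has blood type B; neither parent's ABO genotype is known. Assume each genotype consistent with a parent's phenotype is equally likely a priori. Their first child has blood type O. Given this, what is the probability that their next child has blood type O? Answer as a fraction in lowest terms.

Possible genotypes: Gus ∈ {I^B I^B, I^B i}; Emil ∈ {I^B I^B, I^B i}.
Weight each parental genotype pair by prior × P(type-O child):
  I^B i × I^B i: posterior weight 1; P(next child type O) = 1/4.
Weighted sum = 1/4.

1/4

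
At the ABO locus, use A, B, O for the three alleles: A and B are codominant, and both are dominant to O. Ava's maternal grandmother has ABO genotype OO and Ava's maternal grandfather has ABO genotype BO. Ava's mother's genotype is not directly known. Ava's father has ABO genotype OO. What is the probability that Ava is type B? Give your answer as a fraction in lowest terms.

1/4

Ava's mother's ABO genotype from OO × BO: 1/2 BO, 1/2 OO.
Crossing each possibility with the father OO and summing P(type B): 1/2·1/2 + 1/2·0 = 1/4.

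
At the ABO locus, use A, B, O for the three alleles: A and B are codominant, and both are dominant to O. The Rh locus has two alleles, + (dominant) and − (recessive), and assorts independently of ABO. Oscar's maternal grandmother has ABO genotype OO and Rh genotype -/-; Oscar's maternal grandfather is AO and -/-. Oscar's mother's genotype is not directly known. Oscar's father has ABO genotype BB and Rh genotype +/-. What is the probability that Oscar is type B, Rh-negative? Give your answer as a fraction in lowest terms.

3/8

Oscar's mother's ABO genotype from OO × AO: 1/2 AO, 1/2 OO.
Crossing each possibility with the father BB and summing P(type B): 1/2·1/2 + 1/2·1 = 3/4.
Similarly for Rh via the mother's Rh distribution: P(Rh-) = 1/2.
Independent loci: 3/4 × 1/2 = 3/8.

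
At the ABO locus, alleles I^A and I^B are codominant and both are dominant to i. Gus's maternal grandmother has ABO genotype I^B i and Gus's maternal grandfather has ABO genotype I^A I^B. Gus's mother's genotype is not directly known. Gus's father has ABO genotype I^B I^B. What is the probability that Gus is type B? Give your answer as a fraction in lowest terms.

3/4

Gus's mother's ABO genotype from I^B i × I^A I^B: 1/4 I^A I^B, 1/4 I^A i, 1/4 I^B I^B, 1/4 I^B i.
Crossing each possibility with the father I^B I^B and summing P(type B): 1/4·1/2 + 1/4·1/2 + 1/4·1 + 1/4·1 = 3/4.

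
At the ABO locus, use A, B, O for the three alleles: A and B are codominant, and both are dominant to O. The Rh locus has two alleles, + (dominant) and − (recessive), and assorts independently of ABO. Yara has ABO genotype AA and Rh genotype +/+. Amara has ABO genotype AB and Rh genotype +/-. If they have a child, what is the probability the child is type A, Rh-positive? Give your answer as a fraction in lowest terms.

1/2

ABO cross AA × AB → offspring phenotypes: 1/2 A, 1/2 AB.
Rh cross +/+ × +/- → 1 Rh+.
Independent loci: P(type A, Rh-positive) = 1/2 × 1 = 1/2.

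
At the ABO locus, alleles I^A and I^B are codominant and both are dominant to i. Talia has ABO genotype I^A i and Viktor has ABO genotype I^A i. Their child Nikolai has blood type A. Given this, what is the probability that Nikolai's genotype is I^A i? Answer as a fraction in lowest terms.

2/3

Cross I^A i × I^A i → 1/4 I^A I^A, 1/2 I^A i, 1/4 i i.
Type-A genotypes among offspring: I^A I^A (1/4), I^A i (1/2); total 3/4.
P(I^A i | type A) = (1/2) / (3/4) = 2/3.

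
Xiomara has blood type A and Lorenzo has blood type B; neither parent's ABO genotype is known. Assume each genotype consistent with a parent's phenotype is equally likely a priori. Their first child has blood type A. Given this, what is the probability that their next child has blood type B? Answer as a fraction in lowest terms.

1/12

Possible genotypes: Xiomara ∈ {AA, AO}; Lorenzo ∈ {BB, BO}.
Weight each parental genotype pair by prior × P(type-A child):
  AA × BO: posterior weight 2/3; P(next child type B) = 0.
  AO × BO: posterior weight 1/3; P(next child type B) = 1/4.
Weighted sum = 1/12.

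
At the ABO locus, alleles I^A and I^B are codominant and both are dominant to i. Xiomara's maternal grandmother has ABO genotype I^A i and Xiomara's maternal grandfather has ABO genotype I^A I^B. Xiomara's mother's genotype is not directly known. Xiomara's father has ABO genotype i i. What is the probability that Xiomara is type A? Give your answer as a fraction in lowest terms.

Xiomara's mother's ABO genotype from I^A i × I^A I^B: 1/4 I^A I^A, 1/4 I^A I^B, 1/4 I^A i, 1/4 I^B i.
Crossing each possibility with the father i i and summing P(type A): 1/4·1 + 1/4·1/2 + 1/4·1/2 + 1/4·0 = 1/2.

1/2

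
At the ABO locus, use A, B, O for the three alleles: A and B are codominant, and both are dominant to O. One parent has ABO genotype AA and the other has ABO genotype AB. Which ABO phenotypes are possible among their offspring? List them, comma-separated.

Gametes from AA × AB give offspring ABO genotypes AA, AB, i.e. phenotypes A, AB.

A, AB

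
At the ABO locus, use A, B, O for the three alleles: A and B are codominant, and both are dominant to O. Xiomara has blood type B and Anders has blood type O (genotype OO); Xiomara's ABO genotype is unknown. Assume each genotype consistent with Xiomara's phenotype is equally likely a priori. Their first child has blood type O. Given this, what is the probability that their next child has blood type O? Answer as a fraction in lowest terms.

1/2

Possible genotypes: Xiomara ∈ {BB, BO}; Anders ∈ {OO}.
Weight each parental genotype pair by prior × P(type-O child):
  BO × OO: posterior weight 1; P(next child type O) = 1/2.
Weighted sum = 1/2.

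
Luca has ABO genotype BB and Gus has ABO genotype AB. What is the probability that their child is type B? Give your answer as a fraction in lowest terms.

ABO cross BB × AB → offspring phenotypes: 1/2 B, 1/2 AB.
So P(type B) = 1/2.

1/2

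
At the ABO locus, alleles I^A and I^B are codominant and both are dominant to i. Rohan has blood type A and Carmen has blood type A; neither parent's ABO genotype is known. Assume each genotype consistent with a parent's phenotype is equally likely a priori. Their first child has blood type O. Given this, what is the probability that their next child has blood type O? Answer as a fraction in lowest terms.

1/4

Possible genotypes: Rohan ∈ {I^A I^A, I^A i}; Carmen ∈ {I^A I^A, I^A i}.
Weight each parental genotype pair by prior × P(type-O child):
  I^A i × I^A i: posterior weight 1; P(next child type O) = 1/4.
Weighted sum = 1/4.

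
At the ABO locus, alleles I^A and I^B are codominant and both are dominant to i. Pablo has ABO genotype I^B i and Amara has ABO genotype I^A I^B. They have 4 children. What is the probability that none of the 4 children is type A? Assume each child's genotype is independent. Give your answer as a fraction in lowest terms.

ABO cross I^B i × I^A I^B → 1/4 A, 1/2 B, 1/4 AB.
So P(type A) = 1/4 per child.
P(not type A) = 3/4 for one child; (3/4)^4 = 81/256.

81/256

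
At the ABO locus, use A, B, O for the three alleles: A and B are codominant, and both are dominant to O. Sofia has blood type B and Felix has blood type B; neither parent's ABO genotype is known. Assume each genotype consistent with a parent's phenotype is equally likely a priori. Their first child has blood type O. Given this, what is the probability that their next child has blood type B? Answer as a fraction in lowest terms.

Possible genotypes: Sofia ∈ {BB, BO}; Felix ∈ {BB, BO}.
Weight each parental genotype pair by prior × P(type-O child):
  BO × BO: posterior weight 1; P(next child type B) = 3/4.
Weighted sum = 3/4.

3/4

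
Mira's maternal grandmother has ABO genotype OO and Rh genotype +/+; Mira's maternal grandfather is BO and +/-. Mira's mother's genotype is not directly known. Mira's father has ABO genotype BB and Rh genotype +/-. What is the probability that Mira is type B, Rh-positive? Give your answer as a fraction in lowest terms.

7/8

Mira's mother's ABO genotype from OO × BO: 1/2 BO, 1/2 OO.
Crossing each possibility with the father BB and summing P(type B): 1/2·1 + 1/2·1 = 1.
Similarly for Rh via the mother's Rh distribution: P(Rh+) = 7/8.
Independent loci: 1 × 7/8 = 7/8.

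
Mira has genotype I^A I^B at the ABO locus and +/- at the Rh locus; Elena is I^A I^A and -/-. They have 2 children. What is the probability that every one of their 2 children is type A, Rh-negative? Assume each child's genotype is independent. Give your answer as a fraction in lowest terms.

1/16

ABO cross I^A I^B × I^A I^A → 1/2 A, 1/2 AB.
Rh cross +/- × -/- → 1/2 Rh+, 1/2 Rh-; so P(type A, Rh-negative) = 1/2 × 1/2 = 1/4 per child.
All 2 independent: (1/4)^2 = 1/16.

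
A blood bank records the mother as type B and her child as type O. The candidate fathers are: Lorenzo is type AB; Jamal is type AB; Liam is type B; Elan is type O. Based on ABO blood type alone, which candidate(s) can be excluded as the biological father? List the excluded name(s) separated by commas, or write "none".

A candidate is excluded only if no genotype consistent with his phenotype could produce a type O child with a type B mother.
Lorenzo (type AB): no genotype consistent with that phenotype can produce a type-O child with a type-B mother.
Jamal (type AB): no genotype consistent with that phenotype can produce a type-O child with a type-B mother.

Lorenzo, Jamal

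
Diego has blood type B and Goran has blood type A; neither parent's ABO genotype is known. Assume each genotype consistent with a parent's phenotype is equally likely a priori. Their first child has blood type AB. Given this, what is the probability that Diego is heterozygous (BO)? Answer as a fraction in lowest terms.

Possible genotypes: Diego ∈ {BB, BO}; Goran ∈ {AA, AO}.
Weight each parental genotype pair by prior × P(type-AB child):
  BB × AA: posterior weight 4/9.
  BB × AO: posterior weight 2/9.
  BO × AA: posterior weight 2/9.
  BO × AO: posterior weight 1/9.
Sum the posterior weight over pairs where Diego is BO: 1/3.

1/3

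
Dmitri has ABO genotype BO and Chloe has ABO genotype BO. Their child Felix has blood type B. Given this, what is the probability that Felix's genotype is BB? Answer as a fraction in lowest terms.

Cross BO × BO → 1/4 BB, 1/2 BO, 1/4 OO.
Type-B genotypes among offspring: BB (1/4), BO (1/2); total 3/4.
P(BB | type B) = (1/4) / (3/4) = 1/3.

1/3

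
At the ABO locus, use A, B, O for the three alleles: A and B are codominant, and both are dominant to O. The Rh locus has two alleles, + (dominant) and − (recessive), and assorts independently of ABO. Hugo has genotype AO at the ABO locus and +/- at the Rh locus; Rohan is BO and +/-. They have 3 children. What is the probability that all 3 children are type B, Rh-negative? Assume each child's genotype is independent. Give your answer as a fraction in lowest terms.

ABO cross AO × BO → 1/4 O, 1/4 A, 1/4 B, 1/4 AB.
Rh cross +/- × +/- → 3/4 Rh+, 1/4 Rh-; so P(type B, Rh-negative) = 1/4 × 1/4 = 1/16 per child.
All 3 independent: (1/16)^3 = 1/4096.

1/4096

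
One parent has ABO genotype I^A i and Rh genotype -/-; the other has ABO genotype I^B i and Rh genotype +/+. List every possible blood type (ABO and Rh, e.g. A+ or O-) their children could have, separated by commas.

O+, A+, B+, AB+

Gametes from I^A i × I^B i give offspring ABO genotypes I^A I^B, I^A i, I^B i, i i, i.e. phenotypes O, A, B, AB.
Rh cross -/- × +/+ → phenotypes Rh+.
Combining independently: O+, A+, B+, AB+.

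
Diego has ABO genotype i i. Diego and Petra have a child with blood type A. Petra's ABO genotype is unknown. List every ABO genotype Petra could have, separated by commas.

I^A I^A, I^A I^B, I^A i

For each candidate genotype of Petra, check whether crossing it with i i can produce every observed child phenotype.
  I^A I^A → possible child types {A} ✓
  I^A I^B → possible child types {A, B} ✓
  I^A i → possible child types {O, A} ✓
  I^B I^B → possible child types {B} ✗
  I^B i → possible child types {O, B} ✗
  i i → possible child types {O} ✗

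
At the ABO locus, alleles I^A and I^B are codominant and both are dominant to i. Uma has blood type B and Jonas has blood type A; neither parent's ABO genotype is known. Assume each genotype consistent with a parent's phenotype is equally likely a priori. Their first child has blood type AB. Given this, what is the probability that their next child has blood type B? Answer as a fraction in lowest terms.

Possible genotypes: Uma ∈ {I^B I^B, I^B i}; Jonas ∈ {I^A I^A, I^A i}.
Weight each parental genotype pair by prior × P(type-AB child):
  I^B I^B × I^A I^A: posterior weight 4/9; P(next child type B) = 0.
  I^B I^B × I^A i: posterior weight 2/9; P(next child type B) = 1/2.
  I^B i × I^A I^A: posterior weight 2/9; P(next child type B) = 0.
  I^B i × I^A i: posterior weight 1/9; P(next child type B) = 1/4.
Weighted sum = 5/36.

5/36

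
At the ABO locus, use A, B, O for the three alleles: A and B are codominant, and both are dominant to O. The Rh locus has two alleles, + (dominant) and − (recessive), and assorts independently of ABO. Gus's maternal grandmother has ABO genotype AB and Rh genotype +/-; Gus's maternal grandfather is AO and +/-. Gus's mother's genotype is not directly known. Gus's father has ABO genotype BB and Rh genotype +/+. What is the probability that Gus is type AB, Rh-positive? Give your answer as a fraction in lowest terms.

Gus's mother's ABO genotype from AB × AO: 1/4 AA, 1/4 AB, 1/4 AO, 1/4 BO.
Crossing each possibility with the father BB and summing P(type AB): 1/4·1 + 1/4·1/2 + 1/4·1/2 + 1/4·0 = 1/2.
Similarly for Rh via the mother's Rh distribution: P(Rh+) = 1.
Independent loci: 1/2 × 1 = 1/2.

1/2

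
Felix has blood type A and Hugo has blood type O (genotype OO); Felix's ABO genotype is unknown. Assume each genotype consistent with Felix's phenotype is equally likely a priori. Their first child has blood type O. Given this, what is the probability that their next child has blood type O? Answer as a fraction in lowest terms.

Possible genotypes: Felix ∈ {AA, AO}; Hugo ∈ {OO}.
Weight each parental genotype pair by prior × P(type-O child):
  AO × OO: posterior weight 1; P(next child type O) = 1/2.
Weighted sum = 1/2.

1/2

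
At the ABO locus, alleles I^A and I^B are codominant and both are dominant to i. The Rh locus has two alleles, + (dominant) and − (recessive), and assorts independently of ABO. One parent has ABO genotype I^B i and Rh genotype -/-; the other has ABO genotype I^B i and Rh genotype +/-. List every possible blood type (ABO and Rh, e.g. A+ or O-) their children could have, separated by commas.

Gametes from I^B i × I^B i give offspring ABO genotypes I^B I^B, I^B i, i i, i.e. phenotypes O, B.
Rh cross -/- × +/- → phenotypes Rh+, Rh-.
Combining independently: O+, O-, B+, B-.

O+, O-, B+, B-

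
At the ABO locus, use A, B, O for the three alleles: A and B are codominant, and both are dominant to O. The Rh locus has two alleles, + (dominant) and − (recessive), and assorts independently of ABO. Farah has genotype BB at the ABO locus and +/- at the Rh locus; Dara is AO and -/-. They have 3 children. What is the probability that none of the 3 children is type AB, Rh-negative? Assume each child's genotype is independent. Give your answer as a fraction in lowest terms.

27/64

ABO cross BB × AO → 1/2 B, 1/2 AB.
Rh cross +/- × -/- → 1/2 Rh+, 1/2 Rh-; so P(type AB, Rh-negative) = 1/2 × 1/2 = 1/4 per child.
P(not type AB, Rh-negative) = 3/4 for one child; (3/4)^3 = 27/64.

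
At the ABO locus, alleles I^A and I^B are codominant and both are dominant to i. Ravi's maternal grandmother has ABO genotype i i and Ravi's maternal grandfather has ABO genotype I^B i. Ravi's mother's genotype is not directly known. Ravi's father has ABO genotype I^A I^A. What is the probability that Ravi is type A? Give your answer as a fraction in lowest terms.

3/4

Ravi's mother's ABO genotype from i i × I^B i: 1/2 I^B i, 1/2 i i.
Crossing each possibility with the father I^A I^A and summing P(type A): 1/2·1/2 + 1/2·1 = 3/4.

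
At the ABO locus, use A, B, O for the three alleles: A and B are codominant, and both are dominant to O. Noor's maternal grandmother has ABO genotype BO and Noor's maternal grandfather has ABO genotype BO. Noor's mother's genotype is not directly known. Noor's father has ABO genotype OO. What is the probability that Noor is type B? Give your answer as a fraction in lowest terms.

Noor's mother's ABO genotype from BO × BO: 1/4 BB, 1/2 BO, 1/4 OO.
Crossing each possibility with the father OO and summing P(type B): 1/4·1 + 1/2·1/2 + 1/4·0 = 1/2.

1/2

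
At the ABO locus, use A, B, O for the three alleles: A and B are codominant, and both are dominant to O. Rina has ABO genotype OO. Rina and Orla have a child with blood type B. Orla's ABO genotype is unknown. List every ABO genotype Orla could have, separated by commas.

AB, BB, BO

For each candidate genotype of Orla, check whether crossing it with OO can produce every observed child phenotype.
  AA → possible child types {A} ✗
  AB → possible child types {A, B} ✓
  AO → possible child types {O, A} ✗
  BB → possible child types {B} ✓
  BO → possible child types {O, B} ✓
  OO → possible child types {O} ✗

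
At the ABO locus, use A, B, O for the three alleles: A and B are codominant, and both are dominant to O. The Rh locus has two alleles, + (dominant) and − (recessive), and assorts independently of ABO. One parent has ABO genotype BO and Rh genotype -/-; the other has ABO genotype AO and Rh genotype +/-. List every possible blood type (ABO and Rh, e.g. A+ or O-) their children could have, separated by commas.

Gametes from BO × AO give offspring ABO genotypes AB, AO, BO, OO, i.e. phenotypes O, A, B, AB.
Rh cross -/- × +/- → phenotypes Rh+, Rh-.
Combining independently: O+, O-, A+, A-, B+, B-, AB+, AB-.

O+, O-, A+, A-, B+, B-, AB+, AB-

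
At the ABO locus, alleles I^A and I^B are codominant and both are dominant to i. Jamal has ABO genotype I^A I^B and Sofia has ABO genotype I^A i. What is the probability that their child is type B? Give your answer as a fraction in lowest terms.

ABO cross I^A I^B × I^A i → offspring phenotypes: 1/2 A, 1/4 B, 1/4 AB.
So P(type B) = 1/4.

1/4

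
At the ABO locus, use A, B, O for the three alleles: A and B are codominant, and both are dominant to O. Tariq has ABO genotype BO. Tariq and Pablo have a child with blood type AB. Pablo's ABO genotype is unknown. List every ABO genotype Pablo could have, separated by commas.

AA, AB, AO

For each candidate genotype of Pablo, check whether crossing it with BO can produce every observed child phenotype.
  AA → possible child types {A, AB} ✓
  AB → possible child types {A, B, AB} ✓
  AO → possible child types {O, A, B, AB} ✓
  BB → possible child types {B} ✗
  BO → possible child types {O, B} ✗
  OO → possible child types {O, B} ✗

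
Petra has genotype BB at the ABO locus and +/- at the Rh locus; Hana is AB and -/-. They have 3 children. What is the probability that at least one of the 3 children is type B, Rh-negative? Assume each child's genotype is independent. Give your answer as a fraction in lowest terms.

ABO cross BB × AB → 1/2 B, 1/2 AB.
Rh cross +/- × -/- → 1/2 Rh+, 1/2 Rh-; so P(type B, Rh-negative) = 1/2 × 1/2 = 1/4 per child.
P(none) = (3/4)^3 = 27/64; P(at least one) = 1 − 27/64 = 37/64.

37/64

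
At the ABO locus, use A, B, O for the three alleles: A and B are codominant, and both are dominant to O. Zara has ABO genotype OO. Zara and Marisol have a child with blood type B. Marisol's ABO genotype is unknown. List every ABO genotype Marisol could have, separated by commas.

AB, BB, BO

For each candidate genotype of Marisol, check whether crossing it with OO can produce every observed child phenotype.
  AA → possible child types {A} ✗
  AB → possible child types {A, B} ✓
  AO → possible child types {O, A} ✗
  BB → possible child types {B} ✓
  BO → possible child types {O, B} ✓
  OO → possible child types {O} ✗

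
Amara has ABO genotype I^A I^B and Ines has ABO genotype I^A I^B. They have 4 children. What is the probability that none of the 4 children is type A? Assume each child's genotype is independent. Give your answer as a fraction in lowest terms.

81/256

ABO cross I^A I^B × I^A I^B → 1/4 A, 1/4 B, 1/2 AB.
So P(type A) = 1/4 per child.
P(not type A) = 3/4 for one child; (3/4)^4 = 81/256.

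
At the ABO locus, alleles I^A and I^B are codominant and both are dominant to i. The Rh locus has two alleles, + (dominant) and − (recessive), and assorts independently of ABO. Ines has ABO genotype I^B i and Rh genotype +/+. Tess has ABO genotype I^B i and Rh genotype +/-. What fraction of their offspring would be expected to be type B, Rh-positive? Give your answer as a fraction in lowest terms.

3/4

ABO cross I^B i × I^B i → offspring phenotypes: 1/4 O, 3/4 B.
Rh cross +/+ × +/- → 1 Rh+.
Independent loci: P(type B, Rh-positive) = 3/4 × 1 = 3/4.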